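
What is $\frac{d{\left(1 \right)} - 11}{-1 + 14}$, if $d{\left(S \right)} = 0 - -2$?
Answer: $- \frac{9}{13} \approx -0.69231$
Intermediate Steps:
$d{\left(S \right)} = 2$ ($d{\left(S \right)} = 0 + 2 = 2$)
$\frac{d{\left(1 \right)} - 11}{-1 + 14} = \frac{2 - 11}{-1 + 14} = \frac{1}{13} \left(-9\right) = - \frac{9}{13}$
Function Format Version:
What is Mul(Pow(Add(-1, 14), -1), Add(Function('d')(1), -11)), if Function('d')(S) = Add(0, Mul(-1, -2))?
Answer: Rational(-9, 13) ≈ -0.69231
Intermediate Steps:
Function('d')(S) = 2 (Function('d')(S) = Add(0, 2) = 2)
Mul(Pow(Add(-1, 14), -1), Add(Function('d')(1), -11)) = Mul(Pow(Add(-1, 14), -1), Add(2, -11)) = Mul(Pow(13, -1), -9) = Mul(Rational(1, 13), -9) = Rational(-9, 13)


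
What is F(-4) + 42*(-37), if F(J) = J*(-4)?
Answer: -1538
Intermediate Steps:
F(J) = -4*J
F(-4) + 42*(-37) = -4*(-4) + 42*(-37) = 16 - 1554 = -1538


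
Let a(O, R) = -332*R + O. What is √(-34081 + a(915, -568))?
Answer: √155410 ≈ 394.22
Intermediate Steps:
a(O, R) = O - 332*R
√(-34081 + a(915, -568)) = √(-34081 + (915 - 332*(-568))) = √(-34081 + (915 + 188576)) = √(-34081 + 189491) = √155410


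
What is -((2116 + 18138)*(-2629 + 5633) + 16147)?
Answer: -60859163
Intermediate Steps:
-((2116 + 18138)*(-2629 + 5633) + 16147) = -(20254*3004 + 16147) = -(60843016 + 16147) = -1*60859163 = -60859163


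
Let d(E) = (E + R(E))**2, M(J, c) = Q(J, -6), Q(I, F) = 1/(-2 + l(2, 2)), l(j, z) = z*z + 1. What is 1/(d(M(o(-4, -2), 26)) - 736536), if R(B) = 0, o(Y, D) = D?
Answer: -9/6628823 ≈ -1.3577e-6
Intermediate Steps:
l(j, z) = 1 + z**2 (l(j, z) = z**2 + 1 = 1 + z**2)
Q(I, F) = 1/3 (Q(I, F) = 1/(-2 + (1 + 2**2)) = 1/(-2 + (1 + 4)) = 1/(-2 + 5) = 1/3)
M(J, c) = 1/3
d(E) = E**2 (d(E) = (E + 0)**2 = E**2)
1/(d(M(o(-4, -2), 26)) - 736536) = 1/((1/3)**2 - 736536) = 1/(1/9 - 736536) = 1/(-6628823/9) = -9/6628823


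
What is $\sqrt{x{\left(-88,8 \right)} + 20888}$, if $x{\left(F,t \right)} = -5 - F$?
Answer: $\sqrt{20971} \approx 144.81$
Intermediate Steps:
$\sqrt{x{\left(-88,8 \right)} + 20888} = \sqrt{\left(-5 - -88\right) + 20888} = \sqrt{\left(-5 + 88\right) + 20888} = \sqrt{83 + 20888} = \sqrt{20971}$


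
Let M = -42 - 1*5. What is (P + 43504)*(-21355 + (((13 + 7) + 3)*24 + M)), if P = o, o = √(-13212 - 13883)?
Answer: -907058400 - 20850*I*√27095 ≈ -9.0706e+8 - 3.432e+6*I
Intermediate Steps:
o = I*√27095 (o = √(-27095) = I*√27095 ≈ 164.61*I)
M = -47 (M = -42 - 5 = -47)
P = I*√27095 ≈ 164.61*I
(P + 43504)*(-21355 + (((13 + 7) + 3)*24 + M)) = (I*√27095 + 43504)*(-21355 + (((13 + 7) + 3)*24 - 47)) = (43504 + I*√27095)*(-21355 + ((20 + 3)*24 - 47)) = (43504 + I*√27095)*(-21355 + (23*24 - 47)) = (43504 + I*√27095)*(-21355 + (552 - 47)) = (43504 + I*√27095)*(-21355 + 505) = (43504 + I*√27095)*(-20850) = -907058400 - 20850*I*√27095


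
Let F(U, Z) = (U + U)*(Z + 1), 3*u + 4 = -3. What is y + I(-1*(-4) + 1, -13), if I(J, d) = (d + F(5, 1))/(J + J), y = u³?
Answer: -3241/270 ≈ -12.004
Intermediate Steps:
u = -7/3 (u = -4/3 + (⅓)*(-3) = -4/3 - 1 = -7/3 ≈ -2.3333)
y = -343/27 (y = (-7/3)³ = -343/27 ≈ -12.704)
F(U, Z) = 2*U*(1 + Z) (F(U, Z) = (2*U)*(1 + Z) = 2*U*(1 + Z))
I(J, d) = (20 + d)/(2*J) (I(J, d) = (d + 2*5*(1 + 1))/(J + J) = (d + 2*5*2)/((2*J)) = (d + 20)*(1/(2*J)) = (20 + d)*(1/(2*J)) = (20 + d)/(2*J))
y + I(-1*(-4) + 1, -13) = -343/27 + (20 - 13)/(2*(-1*(-4) + 1)) = -343/27 + (½)*7/(4 + 1) = -343/27 + (½)*7/5 = -343/27 + (½)*(⅕)*7 = -343/27 + 7/10 = -3241/270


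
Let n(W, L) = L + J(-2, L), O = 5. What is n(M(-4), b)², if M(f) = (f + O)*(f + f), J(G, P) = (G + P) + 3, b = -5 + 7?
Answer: 25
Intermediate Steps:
b = 2
J(G, P) = 3 + G + P
M(f) = 2*f*(5 + f) (M(f) = (f + 5)*(f + f) = (5 + f)*(2*f) = 2*f*(5 + f))
n(W, L) = 1 + 2*L (n(W, L) = L + (3 - 2 + L) = L + (1 + L) = 1 + 2*L)
n(M(-4), b)² = (1 + 2*2)² = (1 + 4)² = 5² = 25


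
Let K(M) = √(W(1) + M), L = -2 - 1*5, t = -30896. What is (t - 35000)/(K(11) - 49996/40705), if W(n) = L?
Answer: -1341148340/15707 ≈ -85385.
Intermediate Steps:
L = -7 (L = -2 - 5 = -7)
W(n) = -7
K(M) = √(-7 + M)
(t - 35000)/(K(11) - 49996/40705) = (-30896 - 35000)/(√(-7 + 11) - 49996/40705) = -65896/(√4 - 49996*1/40705) = -65896/(2 - 49996/40705) = -65896/31414/40705 = -65896*40705/31414 = -1341148340/15707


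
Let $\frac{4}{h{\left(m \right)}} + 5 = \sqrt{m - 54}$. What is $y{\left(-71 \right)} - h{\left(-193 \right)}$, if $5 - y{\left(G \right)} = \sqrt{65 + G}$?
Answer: $\frac{345}{68} - i \sqrt{6} + \frac{i \sqrt{247}}{68} \approx 5.0735 - 2.2184 i$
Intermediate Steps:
$y{\left(G \right)} = 5 - \sqrt{65 + G}$
$h{\left(m \right)} = \frac{4}{-5 + \sqrt{-54 + m}}$ ($h{\left(m \right)} = \frac{4}{-5 + \sqrt{m - 54}} = \frac{4}{-5 + \sqrt{-54 + m}}$)
$y{\left(-71 \right)} - h{\left(-193 \right)} = \left(5 - \sqrt{65 - 71}\right) - \frac{4}{-5 + \sqrt{-54 - 193}} = \left(5 - \sqrt{-6}\right) - \frac{4}{-5 + \sqrt{-247}} = \left(5 - i \sqrt{6}\right) - \frac{4}{-5 + i \sqrt{247}} = 5 - \frac{4}{-5 + i \sqrt{247}} - i \sqrt{6}$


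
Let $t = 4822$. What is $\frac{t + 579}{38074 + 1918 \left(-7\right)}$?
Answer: $\frac{5401}{24648} \approx 0.21913$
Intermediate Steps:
$\frac{t + 579}{38074 + 1918 \left(-7\right)} = \frac{4822 + 579}{38074 + 1918 \left(-7\right)} = \frac{5401}{38074 - 13426} = \frac{5401}{24648}$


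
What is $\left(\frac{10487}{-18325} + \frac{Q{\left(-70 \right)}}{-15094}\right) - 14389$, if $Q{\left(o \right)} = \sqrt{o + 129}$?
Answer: $- \frac{263688912}{18325} - \frac{\sqrt{59}}{15094} \approx -14390.0$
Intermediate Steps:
$Q{\left(o \right)} = \sqrt{129 + o}$
$\left(\frac{10487}{-18325} + \frac{Q{\left(-70 \right)}}{-15094}\right) - 14389 = \left(\frac{10487}{-18325} + \frac{\sqrt{129 - 70}}{-15094}\right) - 14389 = \left(10487 \left(- \frac{1}{18325}\right) + \sqrt{59} \left(- \frac{1}{15094}\right)\right) - 14389 = \left(- \frac{10487}{18325} - \frac{\sqrt{59}}{15094}\right) - 14389 = - \frac{263688912}{18325} - \frac{\sqrt{59}}{15094}$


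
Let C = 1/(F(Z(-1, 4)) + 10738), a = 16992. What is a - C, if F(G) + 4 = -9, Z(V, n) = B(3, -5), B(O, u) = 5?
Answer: 182239199/10725 ≈ 16992.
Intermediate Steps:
Z(V, n) = 5
F(G) = -13 (F(G) = -4 - 9 = -13)
C = 1/10725 (C = 1/(-13 + 10738) = 1/10725 ≈ 9.3240e-5)
a - C = 16992 - 1*1/10725 = 16992 - 1/10725 = 182239199/10725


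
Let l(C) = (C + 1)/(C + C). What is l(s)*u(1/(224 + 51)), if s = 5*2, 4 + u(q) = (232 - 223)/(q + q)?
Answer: 27137/40 ≈ 678.42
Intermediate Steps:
u(q) = -4 + 9/(2*q) (u(q) = -4 + (232 - 223)/(q + q) = -4 + 9/((2*q)) = -4 + 9*(1/(2*q)) = -4 + 9/(2*q))
s = 10
l(C) = (1 + C)/(2*C) (l(C) = (1 + C)/((2*C)) = (1 + C)*(1/(2*C)) = (1 + C)/(2*C))
l(s)*u(1/(224 + 51)) = ((1/2)*(1 + 10)/10)*(-4 + 9/(2*(1/(224 + 51)))) = ((1/2)*(1/10)*11)*(-4 + 9/(2*(1/275))) = 11*(-4 + 9/(2*(1/275)))/20 = 11*(-4 + (9/2)*275)/20 = 11*(-4 + 2475/2)/20 = (11/20)*(2467/2) = 27137/40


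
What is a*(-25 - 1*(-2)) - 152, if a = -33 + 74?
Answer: -1095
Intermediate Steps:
a = 41
a*(-25 - 1*(-2)) - 152 = 41*(-25 - 1*(-2)) - 152 = 41*(-25 + 2) - 152 = 41*(-23) - 152 = -943 - 152 = -1095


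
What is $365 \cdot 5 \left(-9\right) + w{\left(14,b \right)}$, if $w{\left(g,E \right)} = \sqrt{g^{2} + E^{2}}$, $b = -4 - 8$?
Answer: $-16425 + 2 \sqrt{85} \approx -16407.0$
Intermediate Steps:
$b = -12$
$w{\left(g,E \right)} = \sqrt{E^{2} + g^{2}}$
$365 \cdot 5 \left(-9\right) + w{\left(14,b \right)} = 365 \cdot 5 \left(-9\right) + \sqrt{\left(-12\right)^{2} + 14^{2}} = 365 \left(-45\right) + \sqrt{144 + 196} = -16425 + \sqrt{340} = -16425 + 2 \sqrt{85}$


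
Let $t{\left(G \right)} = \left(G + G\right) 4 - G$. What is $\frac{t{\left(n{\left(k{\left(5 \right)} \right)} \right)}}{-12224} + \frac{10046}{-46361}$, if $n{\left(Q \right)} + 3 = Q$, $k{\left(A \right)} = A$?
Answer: $- \frac{61725679}{283358432} \approx -0.21784$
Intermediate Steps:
$n{\left(Q \right)} = -3 + Q$
$t{\left(G \right)} = 7 G$ ($t{\left(G \right)} = 2 G 4 - G = 8 G - G = 7 G$)
$\frac{t{\left(n{\left(k{\left(5 \right)} \right)} \right)}}{-12224} + \frac{10046}{-46361} = \frac{7 \left(-3 + 5\right)}{-12224} + \frac{10046}{-46361} = 7 \cdot 2 \left(- \frac{1}{12224}\right) + 10046 \left(- \frac{1}{46361}\right) = 14 \left(- \frac{1}{12224}\right) - \frac{10046}{46361} = - \frac{7}{6112} - \frac{10046}{46361} = - \frac{61725679}{283358432}$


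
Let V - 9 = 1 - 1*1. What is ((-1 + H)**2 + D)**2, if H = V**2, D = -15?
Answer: 40768225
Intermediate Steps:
V = 9 (V = 9 + (1 - 1*1) = 9 + (1 - 1) = 9 + 0 = 9)
H = 81 (H = 9**2 = 81)
((-1 + H)**2 + D)**2 = ((-1 + 81)**2 - 15)**2 = (80**2 - 15)**2 = (6400 - 15)**2 = 6385**2 = 40768225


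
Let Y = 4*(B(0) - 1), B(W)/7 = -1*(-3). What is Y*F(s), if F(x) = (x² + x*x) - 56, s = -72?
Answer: 824960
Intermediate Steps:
B(W) = 21 (B(W) = 7*(-1*(-3)) = 7*3 = 21)
F(x) = -56 + 2*x² (F(x) = (x² + x²) - 56 = 2*x² - 56 = -56 + 2*x²)
Y = 80 (Y = 4*(21 - 1) = 4*20 = 80)
Y*F(s) = 80*(-56 + 2*(-72)²) = 80*(-56 + 2*5184) = 80*(-56 + 10368) = 80*10312 = 824960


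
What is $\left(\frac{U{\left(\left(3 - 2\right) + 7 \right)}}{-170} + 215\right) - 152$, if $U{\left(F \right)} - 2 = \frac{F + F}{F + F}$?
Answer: $\frac{10707}{170} \approx 62.982$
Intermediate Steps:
$U{\left(F \right)} = 3$ ($U{\left(F \right)} = 2 + \frac{F + F}{F + F} = 2 + \frac{2 F}{2 F} = 2 + 2 F \frac{1}{2 F} = 2 + 1 = 3$)
$\left(\frac{U{\left(\left(3 - 2\right) + 7 \right)}}{-170} + 215\right) - 152 = \left(\frac{3}{-170} + 215\right) - 152 = \left(3 \left(- \frac{1}{170}\right) + 215\right) - 152 = \left(- \frac{3}{170} + 215\right) - 152 = \frac{36547}{170} - 152 = \frac{10707}{170}$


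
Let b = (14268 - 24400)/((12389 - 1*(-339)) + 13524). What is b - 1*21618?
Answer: -141881467/6563 ≈ -21618.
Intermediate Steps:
b = -2533/6563 (b = -10132/((12389 + 339) + 13524) = -10132/(12728 + 13524) = -10132/26252 = -10132*1/26252 = -2533/6563 ≈ -0.38595)
b - 1*21618 = -2533/6563 - 1*21618 = -2533/6563 - 21618 = -141881467/6563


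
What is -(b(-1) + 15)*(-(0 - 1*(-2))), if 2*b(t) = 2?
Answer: 32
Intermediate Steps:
b(t) = 1 (b(t) = (½)*2 = 1)
-(b(-1) + 15)*(-(0 - 1*(-2))) = -(1 + 15)*(-(0 - 1*(-2))) = -16*(-(0 + 2)) = -16*(-1*2) = -16*(-2) = -1*(-32) = 32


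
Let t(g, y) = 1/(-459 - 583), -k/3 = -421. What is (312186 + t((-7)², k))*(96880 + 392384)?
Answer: 79578254100552/521 ≈ 1.5274e+11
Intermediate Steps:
k = 1263 (k = -3*(-421) = 1263)
t(g, y) = -1/1042 (t(g, y) = 1/(-1042) = -1/1042)
(312186 + t((-7)², k))*(96880 + 392384) = (312186 - 1/1042)*(96880 + 392384) = (325297811/1042)*489264 = 79578254100552/521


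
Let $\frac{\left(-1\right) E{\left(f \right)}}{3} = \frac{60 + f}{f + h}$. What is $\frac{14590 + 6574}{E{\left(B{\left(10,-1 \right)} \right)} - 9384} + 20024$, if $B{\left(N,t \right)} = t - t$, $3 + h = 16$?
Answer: $\frac{611524249}{30543} \approx 20022.0$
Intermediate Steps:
$h = 13$ ($h = -3 + 16 = 13$)
$B{\left(N,t \right)} = 0$
$E{\left(f \right)} = - \frac{3 \left(60 + f\right)}{13 + f}$ ($E{\left(f \right)} = - 3 \frac{60 + f}{f + 13} = - 3 \frac{60 + f}{13 + f} = - \frac{3 \left(60 + f\right)}{13 + f}$)
$\frac{14590 + 6574}{E{\left(B{\left(10,-1 \right)} \right)} - 9384} + 20024 = \frac{14590 + 6574}{\frac{3 \left(-60 - 0\right)}{13 + 0} - 9384} + 20024 = \frac{21164}{\frac{3 \left(-60 + 0\right)}{13} - 9384} + 20024 = \frac{21164}{3 \cdot \frac{1}{13} \left(-60\right) - 9384} + 20024 = \frac{21164}{- \frac{180}{13} - 9384} + 20024 = \frac{21164}{- \frac{122172}{13}} + 20024 = 21164 \left(- \frac{13}{122172}\right) + 20024 = - \frac{68783}{30543} + 20024 = \frac{611524249}{30543}$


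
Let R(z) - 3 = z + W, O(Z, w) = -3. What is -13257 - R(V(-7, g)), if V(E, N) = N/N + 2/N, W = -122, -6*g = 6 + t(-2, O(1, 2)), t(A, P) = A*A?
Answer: -65689/5 ≈ -13138.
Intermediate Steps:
t(A, P) = A²
g = -5/3 (g = -(6 + (-2)²)/6 = -(6 + 4)/6 = -⅙*10 = -5/3 ≈ -1.6667)
V(E, N) = 1 + 2/N
R(z) = -119 + z (R(z) = 3 + (z - 122) = 3 + (-122 + z) = -119 + z)
-13257 - R(V(-7, g)) = -13257 - (-119 + (2 - 5/3)/(-5/3)) = -13257 - (-119 - ⅗*⅓) = -13257 - (-119 - ⅕) = -13257 - 1*(-596/5) = -13257 + 596/5 = -65689/5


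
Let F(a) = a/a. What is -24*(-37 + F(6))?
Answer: 864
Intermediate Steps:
F(a) = 1
-24*(-37 + F(6)) = -24*(-37 + 1) = -24*(-36) = 864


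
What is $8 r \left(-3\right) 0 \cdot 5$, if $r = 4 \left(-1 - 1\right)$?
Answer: $0$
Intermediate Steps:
$r = -8$ ($r = 4 \left(-2\right) = -8$)
$8 r \left(-3\right) 0 \cdot 5 = 8 \left(-8\right) \left(-3\right) 0 \cdot 5 = - 64 \cdot 0 \cdot 5 = \left(-64\right) 0 = 0$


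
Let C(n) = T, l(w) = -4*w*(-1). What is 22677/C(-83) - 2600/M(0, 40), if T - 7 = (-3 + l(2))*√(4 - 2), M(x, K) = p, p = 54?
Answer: -4287253/27 + 113385*√2 ≈ 1563.5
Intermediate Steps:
M(x, K) = 54
l(w) = 4*w
T = 7 + 5*√2 (T = 7 + (-3 + 4*2)*√(4 - 2) = 7 + (-3 + 8)*√2 = 7 + 5*√2 ≈ 14.071)
C(n) = 7 + 5*√2
22677/C(-83) - 2600/M(0, 40) = 22677/(7 + 5*√2) - 2600/54 = 22677/(7 + 5*√2) - 2600*1/54 = 22677/(7 + 5*√2) - 1300/27 = -1300/27 + 22677/(7 + 5*√2)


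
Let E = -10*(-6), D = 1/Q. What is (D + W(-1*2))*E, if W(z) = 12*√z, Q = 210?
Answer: 2/7 + 720*I*√2 ≈ 0.28571 + 1018.2*I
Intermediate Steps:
D = 1/210 ≈ 0.0047619
E = 60
(D + W(-1*2))*E = (1/210 + 12*√(-1*2))*60 = (1/210 + 12*√(-2))*60 = (1/210 + 12*(I*√2))*60 = (1/210 + 12*I*√2)*60 = 2/7 + 720*I*√2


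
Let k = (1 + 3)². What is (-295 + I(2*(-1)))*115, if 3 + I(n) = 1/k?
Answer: -548205/16 ≈ -34263.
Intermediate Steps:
k = 16 (k = 4² = 16)
I(n) = -47/16 (I(n) = -3 + 1/16 = -47/16)
(-295 + I(2*(-1)))*115 = (-295 - 47/16)*115 = -4767/16*115 = -548205/16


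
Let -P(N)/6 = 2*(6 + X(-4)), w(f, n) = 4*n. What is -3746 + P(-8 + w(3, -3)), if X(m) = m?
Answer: -3770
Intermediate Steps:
P(N) = -24 (P(N) = -12*(6 - 4) = -12*2 = -6*4 = -24)
-3746 + P(-8 + w(3, -3)) = -3746 - 24 = -3770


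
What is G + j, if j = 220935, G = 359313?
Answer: 580248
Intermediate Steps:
G + j = 359313 + 220935 = 580248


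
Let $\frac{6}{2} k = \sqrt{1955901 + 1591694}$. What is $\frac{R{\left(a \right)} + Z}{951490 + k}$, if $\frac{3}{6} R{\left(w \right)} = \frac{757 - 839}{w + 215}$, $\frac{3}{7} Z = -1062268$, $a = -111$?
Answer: $- \frac{55186296020853}{21184788126593} + \frac{193332899 \sqrt{3547595}}{211847881265930} \approx -2.6033$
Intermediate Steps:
$Z = - \frac{7435876}{3}$ ($Z = \frac{7}{3} \left(-1062268\right) = - \frac{7435876}{3} \approx -2.4786 \cdot 10^{6}$)
$k = \frac{\sqrt{3547595}}{3}$ ($k = \frac{\sqrt{1955901 + 1591694}}{3} = \frac{\sqrt{3547595}}{3} \approx 627.83$)
$R{\left(w \right)} = - \frac{164}{215 + w}$ ($R{\left(w \right)} = 2 \frac{757 - 839}{w + 215} = 2 \left(- \frac{82}{215 + w}\right) = - \frac{164}{215 + w}$)
$\frac{R{\left(a \right)} + Z}{951490 + k} = \frac{- \frac{164}{215 - 111} - \frac{7435876}{3}}{951490 + \frac{\sqrt{3547595}}{3}} = \frac{- \frac{164}{104} - \frac{7435876}{3}}{951490 + \frac{\sqrt{3547595}}{3}} = \frac{\left(-164\right) \frac{1}{104} - \frac{7435876}{3}}{951490 + \frac{\sqrt{3547595}}{3}} = \frac{- \frac{41}{26} - \frac{7435876}{3}}{951490 + \frac{\sqrt{3547595}}{3}} = - \frac{193332899}{78 \left(951490 + \frac{\sqrt{3547595}}{3}\right)}$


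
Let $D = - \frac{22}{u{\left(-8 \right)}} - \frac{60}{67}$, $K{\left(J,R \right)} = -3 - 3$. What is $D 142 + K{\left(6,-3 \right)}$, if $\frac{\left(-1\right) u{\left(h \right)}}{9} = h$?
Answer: $- \frac{212923}{1206} \approx -176.55$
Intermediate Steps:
$u{\left(h \right)} = - 9 h$
$K{\left(J,R \right)} = -6$
$D = - \frac{2897}{2412}$ ($D = - \frac{22}{\left(-9\right) \left(-8\right)} - \frac{60}{67} = - \frac{22}{72} - \frac{60}{67} = \left(-22\right) \frac{1}{72} - \frac{60}{67} = - \frac{11}{36} - \frac{60}{67} = - \frac{2897}{2412} \approx -1.2011$)
$D 142 + K{\left(6,-3 \right)} = \left(- \frac{2897}{2412}\right) 142 - 6 = - \frac{205687}{1206} - 6 = - \frac{212923}{1206}$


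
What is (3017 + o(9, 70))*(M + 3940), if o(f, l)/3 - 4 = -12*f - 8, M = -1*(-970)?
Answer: 13163710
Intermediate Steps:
M = 970
o(f, l) = -12 - 36*f (o(f, l) = 12 + 3*(-12*f - 8) = 12 + 3*(-8 - 12*f) = 12 + (-24 - 36*f) = -12 - 36*f)
(3017 + o(9, 70))*(M + 3940) = (3017 + (-12 - 36*9))*(970 + 3940) = (3017 + (-12 - 324))*4910 = (3017 - 336)*4910 = 2681*4910 = 13163710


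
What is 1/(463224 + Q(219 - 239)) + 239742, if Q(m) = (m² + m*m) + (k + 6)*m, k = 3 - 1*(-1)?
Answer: 111198093409/463824 ≈ 2.3974e+5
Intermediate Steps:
k = 4 (k = 3 + 1 = 4)
Q(m) = 2*m² + 10*m (Q(m) = (m² + m*m) + (4 + 6)*m = (m² + m²) + 10*m = 2*m² + 10*m)
1/(463224 + Q(219 - 239)) + 239742 = 1/(463224 + 2*(219 - 239)*(5 + (219 - 239))) + 239742 = 1/(463224 + 2*(-20)*(5 - 20)) + 239742 = 1/(463224 + 2*(-20)*(-15)) + 239742 = 1/(463224 + 600) + 239742 = 1/463824 + 239742 = 111198093409/463824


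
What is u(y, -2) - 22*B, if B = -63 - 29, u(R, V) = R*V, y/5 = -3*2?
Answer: 2084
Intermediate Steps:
y = -30 (y = 5*(-3*2) = 5*(-6) = -30)
B = -92
u(y, -2) - 22*B = -30*(-2) - 22*(-92) = 60 + 2024 = 2084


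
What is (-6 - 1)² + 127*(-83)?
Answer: -10492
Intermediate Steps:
(-6 - 1)² + 127*(-83) = (-7)² - 10541 = 49 - 10541 = -10492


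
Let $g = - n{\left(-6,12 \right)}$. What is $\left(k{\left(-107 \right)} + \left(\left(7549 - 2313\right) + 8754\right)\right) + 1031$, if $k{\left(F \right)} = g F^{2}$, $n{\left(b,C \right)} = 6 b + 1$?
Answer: $415736$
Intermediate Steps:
$n{\left(b,C \right)} = 1 + 6 b$
$g = 35$ ($g = - (1 + 6 \left(-6\right)) = - (1 - 36) = \left(-1\right) \left(-35\right) = 35$)
$k{\left(F \right)} = 35 F^{2}$
$\left(k{\left(-107 \right)} + \left(\left(7549 - 2313\right) + 8754\right)\right) + 1031 = \left(35 \left(-107\right)^{2} + \left(\left(7549 - 2313\right) + 8754\right)\right) + 1031 = \left(35 \cdot 11449 + \left(5236 + 8754\right)\right) + 1031 = \left(400715 + 13990\right) + 1031 = 414705 + 1031 = 415736$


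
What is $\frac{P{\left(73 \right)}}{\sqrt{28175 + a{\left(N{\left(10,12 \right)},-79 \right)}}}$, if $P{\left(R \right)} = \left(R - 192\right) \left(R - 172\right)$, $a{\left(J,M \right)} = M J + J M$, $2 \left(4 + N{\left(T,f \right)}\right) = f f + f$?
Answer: $\frac{11781 \sqrt{16483}}{16483} \approx 91.762$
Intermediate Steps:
$N{\left(T,f \right)} = -4 + \frac{f}{2} + \frac{f^{2}}{2}$ ($N{\left(T,f \right)} = -4 + \frac{f f + f}{2} = -4 + \frac{f^{2} + f}{2} = -4 + \frac{f + f^{2}}{2} = -4 + \left(\frac{f}{2} + \frac{f^{2}}{2}\right) = -4 + \frac{f}{2} + \frac{f^{2}}{2}$)
$a{\left(J,M \right)} = 2 J M$ ($a{\left(J,M \right)} = J M + J M = 2 J M$)
$P{\left(R \right)} = \left(-192 + R\right) \left(-172 + R\right)$
$\frac{P{\left(73 \right)}}{\sqrt{28175 + a{\left(N{\left(10,12 \right)},-79 \right)}}} = \frac{33024 + 73^{2} - 26572}{\sqrt{28175 + 2 \left(-4 + \frac{1}{2} \cdot 12 + \frac{12^{2}}{2}\right) \left(-79\right)}} = \frac{33024 + 5329 - 26572}{\sqrt{28175 + 2 \left(-4 + 6 + \frac{1}{2} \cdot 144\right) \left(-79\right)}} = \frac{11781}{\sqrt{28175 + 2 \left(-4 + 6 + 72\right) \left(-79\right)}} = \frac{11781}{\sqrt{28175 + 2 \cdot 74 \left(-79\right)}} = \frac{11781}{\sqrt{28175 - 11692}} = \frac{11781}{\sqrt{16483}} = 11781 \frac{\sqrt{16483}}{16483} = \frac{11781 \sqrt{16483}}{16483}$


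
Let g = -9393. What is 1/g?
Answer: -1/9393 ≈ -0.00010646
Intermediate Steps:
1/g = 1/(-9393) = -1/9393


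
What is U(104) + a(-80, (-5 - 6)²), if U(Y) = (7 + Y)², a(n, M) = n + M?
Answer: 12362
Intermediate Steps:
a(n, M) = M + n
U(104) + a(-80, (-5 - 6)²) = (7 + 104)² + ((-5 - 6)² - 80) = 111² + ((-11)² - 80) = 12321 + (121 - 80) = 12321 + 41 = 12362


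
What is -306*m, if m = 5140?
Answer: -1572840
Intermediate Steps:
-306*m = -306*5140 = -1572840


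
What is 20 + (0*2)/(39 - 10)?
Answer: 20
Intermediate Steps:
20 + (0*2)/(39 - 10) = 20 + 0/29 = 20 + (1/29)*0 = 20 + 0 = 20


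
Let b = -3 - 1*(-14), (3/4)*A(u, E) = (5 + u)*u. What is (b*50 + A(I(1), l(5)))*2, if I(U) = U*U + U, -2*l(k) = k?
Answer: 3412/3 ≈ 1137.3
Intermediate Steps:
l(k) = -k/2
I(U) = U + U**2 (I(U) = U**2 + U = U + U**2)
A(u, E) = 4*u*(5 + u)/3 (A(u, E) = 4*((5 + u)*u)/3 = 4*(u*(5 + u))/3 = 4*u*(5 + u)/3)
b = 11 (b = -3 + 14 = 11)
(b*50 + A(I(1), l(5)))*2 = (11*50 + 4*(1*(1 + 1))*(5 + 1*(1 + 1))/3)*2 = (550 + 4*(1*2)*(5 + 1*2)/3)*2 = (550 + (4/3)*2*(5 + 2))*2 = (550 + (4/3)*2*7)*2 = (550 + 56/3)*2 = (1706/3)*2 = 3412/3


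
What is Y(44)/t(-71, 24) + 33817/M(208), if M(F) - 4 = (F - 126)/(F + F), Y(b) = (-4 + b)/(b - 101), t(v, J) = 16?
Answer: 267288113/33174 ≈ 8057.2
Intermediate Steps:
Y(b) = (-4 + b)/(-101 + b)
M(F) = 4 + (-126 + F)/(2*F) (M(F) = 4 + (F - 126)/(F + F) = 4 + (-126 + F)/((2*F)) = 4 + (-126 + F)*(1/(2*F)) = 4 + (-126 + F)/(2*F))
Y(44)/t(-71, 24) + 33817/M(208) = ((-4 + 44)/(-101 + 44))/16 + 33817/(9/2 - 63/208) = (40/(-57))*(1/16) + 33817/(9/2 - 63*1/208) = -1/57*40*(1/16) + 33817/(9/2 - 63/208) = -40/57*1/16 + 33817/(873/208) = -5/114 + 33817*(208/873) = -5/114 + 7033936/873 = 267288113/33174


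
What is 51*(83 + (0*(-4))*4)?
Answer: 4233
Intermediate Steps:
51*(83 + (0*(-4))*4) = 51*(83 + 0*4) = 51*(83 + 0) = 51*83 = 4233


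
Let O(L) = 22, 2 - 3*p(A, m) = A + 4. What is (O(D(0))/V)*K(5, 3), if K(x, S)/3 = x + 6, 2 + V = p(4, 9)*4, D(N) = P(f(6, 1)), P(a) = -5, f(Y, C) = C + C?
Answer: -363/5 ≈ -72.600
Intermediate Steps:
f(Y, C) = 2*C
p(A, m) = -2/3 - A/3 (p(A, m) = 2/3 - (A + 4)/3 = 2/3 - (4 + A)/3 = 2/3 + (-4/3 - A/3) = -2/3 - A/3)
D(N) = -5
V = -10 (V = -2 + (-2/3 - 1/3*4)*4 = -2 + (-2/3 - 4/3)*4 = -2 - 2*4 = -2 - 8 = -10)
K(x, S) = 18 + 3*x (K(x, S) = 3*(x + 6) = 3*(6 + x) = 18 + 3*x)
(O(D(0))/V)*K(5, 3) = (22/(-10))*(18 + 3*5) = (22*(-1/10))*(18 + 15) = -11/5*33 = -363/5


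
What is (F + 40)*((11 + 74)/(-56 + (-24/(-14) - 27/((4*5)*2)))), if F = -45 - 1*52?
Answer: 1356600/15389 ≈ 88.154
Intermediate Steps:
F = -97 (F = -45 - 52 = -97)
(F + 40)*((11 + 74)/(-56 + (-24/(-14) - 27/((4*5)*2)))) = (-97 + 40)*((11 + 74)/(-56 + (-24/(-14) - 27/((4*5)*2)))) = -4845/(-56 + (-24*(-1/14) - 27/(20*2))) = -4845/(-56 + (12/7 - 27/40)) = -4845/(-56 + 291/280) = -4845/(-15389/280) = -4845*(-280)/15389 = -57*(-23800/15389) = 1356600/15389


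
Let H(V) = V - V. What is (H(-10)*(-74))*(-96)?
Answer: 0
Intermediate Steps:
H(V) = 0
(H(-10)*(-74))*(-96) = (0*(-74))*(-96) = 0*(-96) = 0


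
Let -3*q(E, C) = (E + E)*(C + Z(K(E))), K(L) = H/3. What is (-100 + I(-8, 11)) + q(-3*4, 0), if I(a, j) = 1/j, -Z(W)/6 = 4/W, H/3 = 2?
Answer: -2155/11 ≈ -195.91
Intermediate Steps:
H = 6 (H = 3*2 = 6)
K(L) = 2 (K(L) = 6/3 = 6*(⅓) = 2)
Z(W) = -24/W
q(E, C) = -2*E*(-12 + C)/3 (q(E, C) = -(E + E)*(C - 24/2)/3 = -2*E*(C - 24*½)/3 = -2*E*(C - 12)/3 = -2*E*(-12 + C)/3)
(-100 + I(-8, 11)) + q(-3*4, 0) = (-100 + 1/11) + 2*(-3*4)*(12 - 1*0)/3 = (-100 + 1/11) + (⅔)*(-12)*(12 + 0) = -1099/11 + (⅔)*(-12)*12 = -1099/11 - 96 = -2155/11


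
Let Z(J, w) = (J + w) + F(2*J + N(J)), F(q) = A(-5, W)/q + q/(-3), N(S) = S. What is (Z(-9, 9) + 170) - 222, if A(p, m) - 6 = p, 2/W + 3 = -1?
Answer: -1162/27 ≈ -43.037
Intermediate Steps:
W = -½ (W = 2/(-3 - 1) = 2/(-4) = 2*(-¼) = -½ ≈ -0.50000)
A(p, m) = 6 + p
F(q) = 1/q - q/3 (F(q) = (6 - 5)/q + q/(-3) = 1/q + q*(-⅓) = 1/q - q/3)
Z(J, w) = w + 1/(3*J) (Z(J, w) = (J + w) + (1/(2*J + J) - (2*J + J)/3) = (J + w) + (1/(3*J) - J) = (J + w) + (-J + 1/(3*J)) = w + 1/(3*J))
(Z(-9, 9) + 170) - 222 = ((9 + (⅓)/(-9)) + 170) - 222 = ((9 + (⅓)*(-⅑)) + 170) - 222 = ((9 - 1/27) + 170) - 222 = (242/27 + 170) - 222 = 4832/27 - 222 = -1162/27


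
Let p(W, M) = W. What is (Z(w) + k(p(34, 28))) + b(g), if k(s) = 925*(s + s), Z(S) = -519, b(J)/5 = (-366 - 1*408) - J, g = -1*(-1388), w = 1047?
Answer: 51571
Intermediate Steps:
g = 1388
b(J) = -3870 - 5*J (b(J) = 5*((-366 - 1*408) - J) = 5*((-366 - 408) - J) = 5*(-774 - J) = -3870 - 5*J)
k(s) = 1850*s (k(s) = 925*(2*s) = 1850*s)
(Z(w) + k(p(34, 28))) + b(g) = (-519 + 1850*34) + (-3870 - 5*1388) = (-519 + 62900) + (-3870 - 6940) = 62381 - 10810 = 51571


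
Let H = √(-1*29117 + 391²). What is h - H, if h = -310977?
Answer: -310977 - 2*√30941 ≈ -3.1133e+5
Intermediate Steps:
H = 2*√30941 (H = √(-29117 + 152881) = √123764 = 2*√30941 ≈ 351.80)
h - H = -310977 - 2*√30941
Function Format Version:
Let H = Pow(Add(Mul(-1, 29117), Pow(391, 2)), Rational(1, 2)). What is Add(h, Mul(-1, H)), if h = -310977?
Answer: Add(-310977, Mul(-2, Pow(30941, Rational(1, 2)))) ≈ -3.1133e+5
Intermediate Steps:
H = Mul(2, Pow(30941, Rational(1, 2))) (H = Pow(Add(-29117, 152881), Rational(1, 2)) = Pow(123764, Rational(1, 2)) = Mul(2, Pow(30941, Rational(1, 2))) ≈ 351.80)
Add(h, Mul(-1, H)) = Add(-310977, Mul(-1, Mul(2, Pow(30941, Rational(1, 2))))) = Add(-310977, Mul(-2, Pow(30941, Rational(1, 2))))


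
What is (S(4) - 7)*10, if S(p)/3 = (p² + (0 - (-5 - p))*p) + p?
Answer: 1610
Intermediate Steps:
S(p) = 3*p + 3*p² + 3*p*(5 + p) (S(p) = 3*((p² + (0 - (-5 - p))*p) + p) = 3*((p² + (0 + (5 + p))*p) + p) = 3*((p² + (5 + p)*p) + p) = 3*((p² + p*(5 + p)) + p) = 3*(p + p² + p*(5 + p)) = 3*p + 3*p² + 3*p*(5 + p))
(S(4) - 7)*10 = (6*4*(3 + 4) - 7)*10 = (6*4*7 - 7)*10 = (168 - 7)*10 = 161*10 = 1610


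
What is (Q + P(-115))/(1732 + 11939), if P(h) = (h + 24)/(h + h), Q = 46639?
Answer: 3575687/1048110 ≈ 3.4116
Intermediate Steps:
P(h) = (24 + h)/(2*h) (P(h) = (24 + h)/((2*h)) = (24 + h)*(1/(2*h)) = (24 + h)/(2*h))
(Q + P(-115))/(1732 + 11939) = (46639 + (½)*(24 - 115)/(-115))/(1732 + 11939) = (46639 + (½)*(-1/115)*(-91))/13671 = (46639 + 91/230)*(1/13671) = (10727061/230)*(1/13671) = 3575687/1048110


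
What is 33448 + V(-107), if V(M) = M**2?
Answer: 44897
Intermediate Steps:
33448 + V(-107) = 33448 + (-107)**2 = 33448 + 11449 = 44897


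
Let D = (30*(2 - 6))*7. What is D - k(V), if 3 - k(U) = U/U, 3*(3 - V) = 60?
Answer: -842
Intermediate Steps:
V = -17 (V = 3 - 1/3*60 = 3 - 20 = -17)
k(U) = 2 (k(U) = 3 - U/U = 3 - 1*1 = 3 - 1 = 2)
D = -840 (D = (30*(-4))*7 = -120*7 = -840)
D - k(V) = -840 - 1*2 = -840 - 2 = -842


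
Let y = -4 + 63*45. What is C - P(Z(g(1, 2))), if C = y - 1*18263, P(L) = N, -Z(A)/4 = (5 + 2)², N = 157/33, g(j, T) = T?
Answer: -509413/33 ≈ -15437.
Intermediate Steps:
N = 157/33 (N = 157*(1/33) = 157/33 ≈ 4.7576)
Z(A) = -196 (Z(A) = -4*(5 + 2)² = -4*7² = -4*49 = -196)
P(L) = 157/33
y = 2831 (y = -4 + 2835 = 2831)
C = -15432 (C = 2831 - 1*18263 = 2831 - 18263 = -15432)
C - P(Z(g(1, 2))) = -15432 - 1*157/33 = -15432 - 157/33 = -509413/33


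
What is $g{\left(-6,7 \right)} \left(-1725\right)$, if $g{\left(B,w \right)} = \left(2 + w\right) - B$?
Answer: $-25875$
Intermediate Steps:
$g{\left(B,w \right)} = 2 + w - B$
$g{\left(-6,7 \right)} \left(-1725\right) = \left(2 + 7 - -6\right) \left(-1725\right) = \left(2 + 7 + 6\right) \left(-1725\right) = 15 \left(-1725\right) = -25875$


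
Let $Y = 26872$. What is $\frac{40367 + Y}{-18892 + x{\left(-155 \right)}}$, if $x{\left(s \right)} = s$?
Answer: $- \frac{22413}{6349} \approx -3.5302$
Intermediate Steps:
$\frac{40367 + Y}{-18892 + x{\left(-155 \right)}} = \frac{40367 + 26872}{-18892 - 155} = \frac{67239}{-19047} = 67239 \left(- \frac{1}{19047}\right) = - \frac{22413}{6349}$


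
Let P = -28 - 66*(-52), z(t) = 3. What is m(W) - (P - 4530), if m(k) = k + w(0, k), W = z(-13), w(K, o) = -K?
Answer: 1129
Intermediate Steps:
P = 3404 (P = -28 + 3432 = 3404)
W = 3
m(k) = k (m(k) = k - 1*0 = k + 0 = k)
m(W) - (P - 4530) = 3 - (3404 - 4530) = 3 - 1*(-1126) = 3 + 1126 = 1129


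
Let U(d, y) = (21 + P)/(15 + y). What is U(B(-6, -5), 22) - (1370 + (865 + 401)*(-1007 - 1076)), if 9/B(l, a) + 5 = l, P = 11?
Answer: 97521228/37 ≈ 2.6357e+6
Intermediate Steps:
B(l, a) = 9/(-5 + l)
U(d, y) = 32/(15 + y) (U(d, y) = (21 + 11)/(15 + y) = 32/(15 + y))
U(B(-6, -5), 22) - (1370 + (865 + 401)*(-1007 - 1076)) = 32/(15 + 22) - (1370 + (865 + 401)*(-1007 - 1076)) = 32/37 - (1370 + 1266*(-2083)) = 32*(1/37) - (1370 - 2637078) = 32/37 - 1*(-2635708) = 32/37 + 2635708 = 97521228/37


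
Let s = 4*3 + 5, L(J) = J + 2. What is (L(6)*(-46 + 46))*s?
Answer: 0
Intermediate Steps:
L(J) = 2 + J
s = 17 (s = 12 + 5 = 17)
(L(6)*(-46 + 46))*s = ((2 + 6)*(-46 + 46))*17 = (8*0)*17 = 0*17 = 0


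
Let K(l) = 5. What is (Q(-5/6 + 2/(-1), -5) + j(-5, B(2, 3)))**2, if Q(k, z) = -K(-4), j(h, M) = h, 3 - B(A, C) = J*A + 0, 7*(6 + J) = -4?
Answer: 100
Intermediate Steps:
J = -46/7 (J = -6 + (1/7)*(-4) = -6 - 4/7 = -46/7 ≈ -6.5714)
B(A, C) = 3 + 46*A/7 (B(A, C) = 3 - (-46*A/7 + 0) = 3 - (-46)*A/7 = 3 + 46*A/7)
Q(k, z) = -5 (Q(k, z) = -1*5 = -5)
(Q(-5/6 + 2/(-1), -5) + j(-5, B(2, 3)))**2 = (-5 - 5)**2 = (-10)**2 = 100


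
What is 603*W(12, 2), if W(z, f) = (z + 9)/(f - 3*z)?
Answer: -12663/34 ≈ -372.44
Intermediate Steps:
W(z, f) = (9 + z)/(f - 3*z)
603*W(12, 2) = 603*((9 + 12)/(2 - 3*12)) = 603*(21/(2 - 36)) = 603*(21/(-34)) = 603*(-1/34*21) = 603*(-21/34) = -12663/34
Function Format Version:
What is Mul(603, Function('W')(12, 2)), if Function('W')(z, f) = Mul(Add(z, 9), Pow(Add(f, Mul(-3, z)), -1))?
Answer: Rational(-12663, 34) ≈ -372.44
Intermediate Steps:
Function('W')(z, f) = Mul(Pow(Add(f, Mul(-3, z)), -1), Add(9, z)) (Function('W')(z, f) = Mul(Add(9, z), Pow(Add(f, Mul(-3, z)), -1)) = Mul(Pow(Add(f, Mul(-3, z)), -1), Add(9, z)))
Mul(603, Function('W')(12, 2)) = Mul(603, Mul(Pow(Add(2, Mul(-3, 12)), -1), Add(9, 12))) = Mul(603, Mul(Pow(Add(2, -36), -1), 21)) = Mul(603, Mul(Pow(-34, -1), 21)) = Mul(603, Mul(Rational(-1, 34), 21)) = Mul(603, Rational(-21, 34)) = Rational(-12663, 34)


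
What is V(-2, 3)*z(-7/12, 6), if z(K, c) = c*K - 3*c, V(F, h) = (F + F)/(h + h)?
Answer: 43/3 ≈ 14.333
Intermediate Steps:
V(F, h) = F/h (V(F, h) = (2*F)/((2*h)) = (2*F)*(1/(2*h)) = F/h)
z(K, c) = -3*c + K*c (z(K, c) = K*c - 3*c = -3*c + K*c)
V(-2, 3)*z(-7/12, 6) = (-2/3)*(6*(-3 - 7/12)) = (-2*1/3)*(6*(-3 - 7*1/12)) = -4*(-3 - 7/12) = -4*(-43)/12 = -2/3*(-43/2) = 43/3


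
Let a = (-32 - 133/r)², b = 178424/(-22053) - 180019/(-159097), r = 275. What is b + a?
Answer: 278131758821710324/265335314413125 ≈ 1048.2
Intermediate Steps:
b = -24416764121/3508566141 (b = 178424*(-1/22053) - 180019*(-1/159097) = -178424/22053 + 180019/159097 = -24416764121/3508566141 ≈ -6.9592)
a = 79798489/75625 (a = (-32 - 133/275)² = (-8933/275)² = 79798489/75625 ≈ 1055.2)
b + a = -24416764121/3508566141 + 79798489/75625 = 278131758821710324/265335314413125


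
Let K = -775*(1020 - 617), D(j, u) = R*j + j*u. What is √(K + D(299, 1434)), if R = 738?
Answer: √337103 ≈ 580.61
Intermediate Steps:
D(j, u) = 738*j + j*u
K = -312325 (K = -775*403 = -312325)
√(K + D(299, 1434)) = √(-312325 + 299*(738 + 1434)) = √(-312325 + 299*2172) = √(-312325 + 649428) = √337103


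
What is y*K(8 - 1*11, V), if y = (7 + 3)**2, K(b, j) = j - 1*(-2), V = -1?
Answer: 100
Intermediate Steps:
K(b, j) = 2 + j (K(b, j) = j + 2 = 2 + j)
y = 100 (y = 10**2 = 100)
y*K(8 - 1*11, V) = 100*(2 - 1) = 100*1 = 100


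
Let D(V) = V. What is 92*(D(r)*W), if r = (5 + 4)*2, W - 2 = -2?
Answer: 0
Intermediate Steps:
W = 0 (W = 2 - 2 = 0)
r = 18 (r = 9*2 = 18)
92*(D(r)*W) = 92*(18*0) = 92*0 = 0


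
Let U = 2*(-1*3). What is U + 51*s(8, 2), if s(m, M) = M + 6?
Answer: 402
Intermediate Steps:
s(m, M) = 6 + M
U = -6 (U = 2*(-3) = -6)
U + 51*s(8, 2) = -6 + 51*(6 + 2) = -6 + 51*8 = -6 + 408 = 402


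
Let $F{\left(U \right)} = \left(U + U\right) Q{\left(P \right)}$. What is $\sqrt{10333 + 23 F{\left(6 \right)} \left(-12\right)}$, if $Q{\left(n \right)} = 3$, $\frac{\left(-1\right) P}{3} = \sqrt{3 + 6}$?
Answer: $\sqrt{397} \approx 19.925$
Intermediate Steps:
$P = -9$ ($P = - 3 \sqrt{3 + 6} = - 3 \sqrt{9} = \left(-3\right) 3 = -9$)
$F{\left(U \right)} = 6 U$ ($F{\left(U \right)} = \left(U + U\right) 3 = 2 U 3 = 6 U$)
$\sqrt{10333 + 23 F{\left(6 \right)} \left(-12\right)} = \sqrt{10333 + 23 \cdot 6 \cdot 6 \left(-12\right)} = \sqrt{10333 + 23 \cdot 36 \left(-12\right)} = \sqrt{10333 + 828 \left(-12\right)} = \sqrt{10333 - 9936} = \sqrt{397}$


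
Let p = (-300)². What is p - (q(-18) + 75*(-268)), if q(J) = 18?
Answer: 110082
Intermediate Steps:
p = 90000
p - (q(-18) + 75*(-268)) = 90000 - (18 + 75*(-268)) = 90000 - (18 - 20100) = 90000 - 1*(-20082) = 90000 + 20082 = 110082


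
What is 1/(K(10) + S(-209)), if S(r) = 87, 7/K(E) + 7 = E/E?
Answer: 6/515 ≈ 0.011650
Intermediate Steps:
K(E) = -7/6 (K(E) = 7/(-7 + E/E) = 7/(-7 + 1) = 7/(-6) = 7*(-⅙) = -7/6)
1/(K(10) + S(-209)) = 1/(-7/6 + 87) = 1/(515/6) = 6/515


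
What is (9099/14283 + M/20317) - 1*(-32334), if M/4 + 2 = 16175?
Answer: 347556974359/10747693 ≈ 32338.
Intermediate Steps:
M = 64692 (M = -8 + 4*16175 = -8 + 64700 = 64692)
(9099/14283 + M/20317) - 1*(-32334) = (9099/14283 + 64692/20317) - 1*(-32334) = (9099*(1/14283) + 64692*(1/20317)) + 32334 = (337/529 + 64692/20317) + 32334 = 41068897/10747693 + 32334 = 347556974359/10747693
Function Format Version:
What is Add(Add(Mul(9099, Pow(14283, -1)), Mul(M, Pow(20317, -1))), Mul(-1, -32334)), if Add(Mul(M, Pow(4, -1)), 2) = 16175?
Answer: Rational(347556974359, 10747693) ≈ 32338.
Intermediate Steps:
M = 64692 (M = Add(-8, Mul(4, 16175)) = Add(-8, 64700) = 64692)
Add(Add(Mul(9099, Pow(14283, -1)), Mul(M, Pow(20317, -1))), Mul(-1, -32334)) = Add(Add(Mul(9099, Pow(14283, -1)), Mul(64692, Pow(20317, -1))), Mul(-1, -32334)) = Add(Add(Mul(9099, Rational(1, 14283)), Mul(64692, Rational(1, 20317))), 32334) = Add(Add(Rational(337, 529), Rational(64692, 20317)), 32334) = Add(Rational(41068897, 10747693), 32334) = Rational(347556974359, 10747693)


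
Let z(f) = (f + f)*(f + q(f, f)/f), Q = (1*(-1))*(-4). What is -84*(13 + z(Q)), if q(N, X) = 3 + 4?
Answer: -4956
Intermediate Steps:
Q = 4 (Q = -1*(-4) = 4)
q(N, X) = 7
z(f) = 2*f*(f + 7/f) (z(f) = (f + f)*(f + 7/f) = (2*f)*(f + 7/f) = 2*f*(f + 7/f))
-84*(13 + z(Q)) = -84*(13 + (14 + 2*4**2)) = -84*(13 + (14 + 2*16)) = -84*(13 + (14 + 32)) = -84*(13 + 46) = -84*59 = -4956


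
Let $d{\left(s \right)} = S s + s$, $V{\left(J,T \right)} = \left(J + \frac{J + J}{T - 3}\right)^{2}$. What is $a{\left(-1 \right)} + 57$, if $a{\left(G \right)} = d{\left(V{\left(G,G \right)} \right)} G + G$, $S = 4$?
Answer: $\frac{219}{4} \approx 54.75$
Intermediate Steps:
$V{\left(J,T \right)} = \left(J + \frac{2 J}{-3 + T}\right)^{2}$
$d{\left(s \right)} = 5 s$ ($d{\left(s \right)} = 4 s + s = 5 s$)
$a{\left(G \right)} = G + \frac{5 G^{3} \left(-1 + G\right)^{2}}{\left(-3 + G\right)^{2}}$ ($a{\left(G \right)} = 5 \frac{G^{2} \left(-1 + G\right)^{2}}{\left(-3 + G\right)^{2}} G + G = \frac{5 G^{2} \left(-1 + G\right)^{2}}{\left(-3 + G\right)^{2}} G + G = \frac{5 G^{3} \left(-1 + G\right)^{2}}{\left(-3 + G\right)^{2}} + G = G + \frac{5 G^{3} \left(-1 + G\right)^{2}}{\left(-3 + G\right)^{2}}$)
$a{\left(-1 \right)} + 57 = \left(-1 + \frac{5 \left(-1\right)^{3} \left(-1 - 1\right)^{2}}{\left(-3 - 1\right)^{2}}\right) + 57 = \left(-1 + 5 \left(-1\right) \left(-2\right)^{2} \cdot \frac{1}{16}\right) + 57 = \left(-1 + 5 \left(-1\right) 4 \cdot \frac{1}{16}\right) + 57 = \left(-1 - \frac{5}{4}\right) + 57 = - \frac{9}{4} + 57 = \frac{219}{4}$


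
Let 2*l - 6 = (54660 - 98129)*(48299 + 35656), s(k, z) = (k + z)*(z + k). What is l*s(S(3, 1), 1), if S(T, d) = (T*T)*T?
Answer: -1430580436488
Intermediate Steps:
S(T, d) = T³ (S(T, d) = T²*T = T³)
s(k, z) = (k + z)² (s(k, z) = (k + z)*(k + z) = (k + z)²)
l = -3649439889/2 (l = 3 + ((54660 - 98129)*(48299 + 35656))/2 = 3 + (-43469*83955)/2 = 3 + (½)*(-3649439895) = 3 - 3649439895/2 = -3649439889/2 ≈ -1.8247e+9)
l*s(S(3, 1), 1) = -3649439889*(3³ + 1)²/2 = -3649439889*(27 + 1)²/2 = -3649439889/2*28² = -3649439889/2*784 = -1430580436488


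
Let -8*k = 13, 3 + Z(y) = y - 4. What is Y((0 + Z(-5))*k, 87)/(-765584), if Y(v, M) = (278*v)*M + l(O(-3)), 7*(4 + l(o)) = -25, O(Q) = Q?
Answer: -412667/669886 ≈ -0.61603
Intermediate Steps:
Z(y) = -7 + y (Z(y) = -3 + (y - 4) = -3 + (-4 + y) = -7 + y)
k = -13/8 (k = -1/8*13 = -13/8 ≈ -1.6250)
l(o) = -53/7 (l(o) = -4 + (1/7)*(-25) = -4 - 25/7 = -53/7)
Y(v, M) = -53/7 + 278*M*v (Y(v, M) = (278*v)*M - 53/7 = 278*M*v - 53/7 = -53/7 + 278*M*v)
Y((0 + Z(-5))*k, 87)/(-765584) = (-53/7 + 278*87*((0 + (-7 - 5))*(-13/8)))/(-765584) = (-53/7 + 278*87*((0 - 12)*(-13/8)))*(-1/765584) = (-53/7 + 278*87*(-12*(-13/8)))*(-1/765584) = (-53/7 + 278*87*(39/2))*(-1/765584) = (-53/7 + 471627)*(-1/765584) = (3301336/7)*(-1/765584) = -412667/669886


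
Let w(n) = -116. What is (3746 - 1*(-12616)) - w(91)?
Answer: 16478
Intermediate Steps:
(3746 - 1*(-12616)) - w(91) = (3746 - 1*(-12616)) - 1*(-116) = (3746 + 12616) + 116 = 16362 + 116 = 16478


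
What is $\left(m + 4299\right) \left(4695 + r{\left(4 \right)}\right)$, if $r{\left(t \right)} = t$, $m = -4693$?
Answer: $-1851406$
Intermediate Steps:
$\left(m + 4299\right) \left(4695 + r{\left(4 \right)}\right) = \left(-4693 + 4299\right) \left(4695 + 4\right) = \left(-394\right) 4699 = -1851406$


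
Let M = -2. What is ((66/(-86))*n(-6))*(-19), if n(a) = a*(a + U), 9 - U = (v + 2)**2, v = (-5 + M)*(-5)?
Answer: 5138892/43 ≈ 1.1951e+5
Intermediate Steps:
v = 35 (v = (-5 - 2)*(-5) = -7*(-5) = 35)
U = -1360 (U = 9 - (35 + 2)**2 = 9 - 1*37**2 = 9 - 1*1369 = 9 - 1369 = -1360)
n(a) = a*(-1360 + a) (n(a) = a*(a - 1360) = a*(-1360 + a))
((66/(-86))*n(-6))*(-19) = ((66/(-86))*(-6*(-1360 - 6)))*(-19) = ((66*(-1/86))*(-6*(-1366)))*(-19) = -33/43*8196*(-19) = -270468/43*(-19) = 5138892/43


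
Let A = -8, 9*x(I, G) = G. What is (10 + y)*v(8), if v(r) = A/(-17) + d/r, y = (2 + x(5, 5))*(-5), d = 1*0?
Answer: -200/153 ≈ -1.3072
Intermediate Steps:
x(I, G) = G/9
d = 0
y = -115/9 (y = (2 + (⅑)*5)*(-5) = (2 + 5/9)*(-5) = (23/9)*(-5) = -115/9 ≈ -12.778)
v(r) = 8/17 (v(r) = -8/(-17) + 0/r = -8*(-1/17) + 0 = 8/17 + 0 = 8/17)
(10 + y)*v(8) = (10 - 115/9)*(8/17) = -25/9*8/17 = -200/153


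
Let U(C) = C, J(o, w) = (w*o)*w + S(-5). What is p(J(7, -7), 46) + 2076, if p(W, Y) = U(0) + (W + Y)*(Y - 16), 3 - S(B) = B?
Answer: 13986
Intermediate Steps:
S(B) = 3 - B
J(o, w) = 8 + o*w² (J(o, w) = (w*o)*w + (3 - 1*(-5)) = (o*w)*w + (3 + 5) = o*w² + 8 = 8 + o*w²)
p(W, Y) = (-16 + Y)*(W + Y) (p(W, Y) = 0 + (W + Y)*(Y - 16) = 0 + (W + Y)*(-16 + Y) = 0 + (-16 + Y)*(W + Y) = (-16 + Y)*(W + Y))
p(J(7, -7), 46) + 2076 = (46² - 16*(8 + 7*(-7)²) - 16*46 + (8 + 7*(-7)²)*46) + 2076 = (2116 - 16*(8 + 7*49) - 736 + (8 + 7*49)*46) + 2076 = (2116 - 16*(8 + 343) - 736 + (8 + 343)*46) + 2076 = (2116 - 16*351 - 736 + 351*46) + 2076 = (2116 - 5616 - 736 + 16146) + 2076 = 11910 + 2076 = 13986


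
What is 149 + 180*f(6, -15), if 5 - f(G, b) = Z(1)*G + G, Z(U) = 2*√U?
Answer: -2191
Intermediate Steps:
f(G, b) = 5 - 3*G (f(G, b) = 5 - ((2*√1)*G + G) = 5 - ((2*1)*G + G) = 5 - (2*G + G) = 5 - 3*G)
149 + 180*f(6, -15) = 149 + 180*(5 - 3*6) = 149 + 180*(5 - 18) = 149 + 180*(-13) = 149 - 2340 = -2191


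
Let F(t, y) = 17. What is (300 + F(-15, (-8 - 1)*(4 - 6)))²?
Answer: 100489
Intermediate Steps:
(300 + F(-15, (-8 - 1)*(4 - 6)))² = (300 + 17)² = 317² = 100489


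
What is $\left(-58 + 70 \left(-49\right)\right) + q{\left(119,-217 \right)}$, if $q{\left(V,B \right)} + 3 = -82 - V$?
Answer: $-3692$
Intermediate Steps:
$q{\left(V,B \right)} = -85 - V$ ($q{\left(V,B \right)} = -3 - \left(82 + V\right) = -85 - V$)
$\left(-58 + 70 \left(-49\right)\right) + q{\left(119,-217 \right)} = \left(-58 + 70 \left(-49\right)\right) - 204 = \left(-58 - 3430\right) - 204 = -3488 - 204 = -3692$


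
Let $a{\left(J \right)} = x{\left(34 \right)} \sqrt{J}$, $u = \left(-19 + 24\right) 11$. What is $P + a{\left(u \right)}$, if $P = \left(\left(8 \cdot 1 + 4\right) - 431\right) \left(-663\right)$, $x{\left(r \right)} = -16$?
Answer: $277797 - 16 \sqrt{55} \approx 2.7768 \cdot 10^{5}$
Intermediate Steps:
$P = 277797$ ($P = \left(\left(8 + 4\right) - 431\right) \left(-663\right) = \left(12 - 431\right) \left(-663\right) = \left(-419\right) \left(-663\right) = 277797$)
$u = 55$ ($u = 5 \cdot 11 = 55$)
$a{\left(J \right)} = - 16 \sqrt{J}$
$P + a{\left(u \right)} = 277797 - 16 \sqrt{55}$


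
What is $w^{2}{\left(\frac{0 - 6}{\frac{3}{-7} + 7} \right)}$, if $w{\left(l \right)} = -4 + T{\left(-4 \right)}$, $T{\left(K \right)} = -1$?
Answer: $25$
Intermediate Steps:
$w{\left(l \right)} = -5$ ($w{\left(l \right)} = -4 - 1 = -5$)
$w^{2}{\left(\frac{0 - 6}{\frac{3}{-7} + 7} \right)} = \left(-5\right)^{2} = 25$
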